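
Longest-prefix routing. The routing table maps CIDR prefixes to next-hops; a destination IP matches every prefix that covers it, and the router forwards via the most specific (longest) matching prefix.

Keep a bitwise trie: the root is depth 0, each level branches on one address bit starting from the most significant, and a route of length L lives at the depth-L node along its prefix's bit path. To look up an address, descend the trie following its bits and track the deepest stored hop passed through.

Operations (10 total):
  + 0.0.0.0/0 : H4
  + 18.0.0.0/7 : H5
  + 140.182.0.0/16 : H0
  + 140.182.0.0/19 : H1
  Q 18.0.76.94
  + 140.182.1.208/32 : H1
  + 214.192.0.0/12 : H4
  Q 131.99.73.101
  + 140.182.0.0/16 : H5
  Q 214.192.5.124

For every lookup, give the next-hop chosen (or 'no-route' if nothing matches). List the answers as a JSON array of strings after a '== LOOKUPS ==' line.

Trace:
  + 0.0.0.0/0 (H4) depth=0
  + 18.0.0.0/7 (H5) depth=7
  + 140.182.0.0/16 (H0) depth=16
  + 140.182.0.0/19 (H1) depth=19
  Q 18.0.76.94: descend 0001001 ; hops seen [H4,H5] ; pick H5
  + 140.182.1.208/32 (H1) depth=32
  + 214.192.0.0/12 (H4) depth=12
  Q 131.99.73.101: descend 1000 ; hops seen [H4] ; pick H4
  + 140.182.0.0/16 (H5) depth=16
  Q 214.192.5.124: descend 110101101100 ; hops seen [H4,H4] ; pick H4

== LOOKUPS ==
["H5","H4","H4"]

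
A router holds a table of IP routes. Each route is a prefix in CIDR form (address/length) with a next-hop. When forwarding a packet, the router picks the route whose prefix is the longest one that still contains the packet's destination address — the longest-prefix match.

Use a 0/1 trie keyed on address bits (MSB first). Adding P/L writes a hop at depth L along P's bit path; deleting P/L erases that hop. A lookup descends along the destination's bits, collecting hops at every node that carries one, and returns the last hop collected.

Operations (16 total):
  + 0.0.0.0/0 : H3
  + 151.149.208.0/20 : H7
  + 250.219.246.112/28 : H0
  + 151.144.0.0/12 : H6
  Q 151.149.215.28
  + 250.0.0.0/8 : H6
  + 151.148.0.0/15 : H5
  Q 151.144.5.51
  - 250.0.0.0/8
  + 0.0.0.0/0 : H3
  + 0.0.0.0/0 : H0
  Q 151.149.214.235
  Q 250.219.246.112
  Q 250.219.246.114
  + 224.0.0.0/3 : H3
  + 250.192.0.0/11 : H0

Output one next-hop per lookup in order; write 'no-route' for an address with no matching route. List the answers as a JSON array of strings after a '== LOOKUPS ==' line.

Process each operation:
  add 0.0.0.0/0 -> H3 at depth 0
  add 151.149.208.0/20 -> H7 at depth 20
  add 250.219.246.112/28 -> H0 at depth 28
  add 151.144.0.0/12 -> H6 at depth 12
  ? 151.149.215.28  path d0:H3→d1:-→d2:-→d3:-→d4:-→d5:-→d6:-→d7:-→d8:-→d9:-→d10:-→d11:-→d12:H6→d13:-→d14:-→d15:-→d16:-→d17:-→d18:-→d19:-→d20:H7  best=H7
  add 250.0.0.0/8 -> H6 at depth 8
  add 151.148.0.0/15 -> H5 at depth 15
  ? 151.144.5.51  path d0:H3→d1:-→d2:-→d3:-→d4:-→d5:-→d6:-→d7:-→d8:-→d9:-→d10:-→d11:-→d12:H6→d13:-  best=H6
  - 250.0.0.0/8 clear@8
  add 0.0.0.0/0 -> H3 at depth 0
  add 0.0.0.0/0 -> H0 at depth 0
  ? 151.149.214.235  path d0:H0→d1:-→d2:-→d3:-→d4:-→d5:-→d6:-→d7:-→d8:-→d9:-→d10:-→d11:-→d12:H6→d13:-→d14:-→d15:H5→d16:-→d17:-→d18:-→d19:-→d20:H7  best=H7
  ? 250.219.246.112  path d0:H0→d1:-→d2:-→d3:-→d4:-→d5:-→d6:-→d7:-→d8:-→d9:-→d10:-→d11:-→d12:-→d13:-→d14:-→d15:-→d16:-→d17:-→d18:-→d19:-→d20:-→d21:-→d22:-→d23:-→d24:-→d25:-→d26:-→d27:-→d28:H0  best=H0
  ? 250.219.246.114  path d0:H0→d1:-→d2:-→d3:-→d4:-→d5:-→d6:-→d7:-→d8:-→d9:-→d10:-→d11:-→d12:-→d13:-→d14:-→d15:-→d16:-→d17:-→d18:-→d19:-→d20:-→d21:-→d22:-→d23:-→d24:-→d25:-→d26:-→d27:-→d28:H0  best=H0
  add 224.0.0.0/3 -> H3 at depth 3
  add 250.192.0.0/11 -> H0 at depth 11

== LOOKUPS ==
["H7","H6","H7","H0","H0"]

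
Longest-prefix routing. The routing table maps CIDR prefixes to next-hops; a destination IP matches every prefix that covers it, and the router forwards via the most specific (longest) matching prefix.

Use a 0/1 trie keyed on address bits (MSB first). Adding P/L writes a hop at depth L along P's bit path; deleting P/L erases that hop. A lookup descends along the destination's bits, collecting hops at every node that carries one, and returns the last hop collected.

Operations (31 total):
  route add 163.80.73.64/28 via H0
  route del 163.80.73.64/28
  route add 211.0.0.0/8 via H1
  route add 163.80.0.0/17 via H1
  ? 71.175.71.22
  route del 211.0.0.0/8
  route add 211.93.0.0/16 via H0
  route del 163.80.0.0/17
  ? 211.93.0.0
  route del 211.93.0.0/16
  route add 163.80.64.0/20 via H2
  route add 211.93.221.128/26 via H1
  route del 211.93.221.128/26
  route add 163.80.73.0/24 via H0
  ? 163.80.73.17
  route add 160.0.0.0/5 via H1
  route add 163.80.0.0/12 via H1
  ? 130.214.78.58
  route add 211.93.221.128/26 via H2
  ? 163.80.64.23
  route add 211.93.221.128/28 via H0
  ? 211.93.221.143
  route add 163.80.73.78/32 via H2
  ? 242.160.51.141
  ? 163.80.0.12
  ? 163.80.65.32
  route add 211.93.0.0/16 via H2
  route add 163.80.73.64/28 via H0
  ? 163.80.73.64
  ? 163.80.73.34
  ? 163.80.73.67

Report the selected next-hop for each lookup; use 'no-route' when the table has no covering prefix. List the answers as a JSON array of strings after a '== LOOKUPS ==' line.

Trace:
  + 163.80.73.64/28 (H0) depth=28
  - 163.80.73.64/28 clear@28
  + 211.0.0.0/8 (H1) depth=8
  + 163.80.0.0/17 (H1) depth=17
  Q 71.175.71.22: descend ε ; hops seen [∅] ; pick no-route
  - 211.0.0.0/8 clear@8
  + 211.93.0.0/16 (H0) depth=16
  - 163.80.0.0/17 clear@17
  Q 211.93.0.0: descend 1101001101011101 ; hops seen [H0] ; pick H0
  - 211.93.0.0/16 clear@16
  + 163.80.64.0/20 (H2) depth=20
  + 211.93.221.128/26 (H1) depth=26
  - 211.93.221.128/26 clear@26
  + 163.80.73.0/24 (H0) depth=24
  Q 163.80.73.17: descend 1010001101010000010010010 ; hops seen [H2,H0] ; pick H0
  + 160.0.0.0/5 (H1) depth=5
  + 163.80.0.0/12 (H1) depth=12
  Q 130.214.78.58: descend 10 ; hops seen [∅] ; pick no-route
  + 211.93.221.128/26 (H2) depth=26
  Q 163.80.64.23: descend 10100011010100000100 ; hops seen [H1,H1,H2] ; pick H2
  + 211.93.221.128/28 (H0) depth=28
  Q 211.93.221.143: descend 1101001101011101110111011000 ; hops seen [H2,H0] ; pick H0
  + 163.80.73.78/32 (H2) depth=32
  Q 242.160.51.141: descend 11 ; hops seen [∅] ; pick no-route
  Q 163.80.0.12: descend 10100011010100000 ; hops seen [H1,H1] ; pick H1
  Q 163.80.65.32: descend 10100011010100000100 ; hops seen [H1,H1,H2] ; pick H2
  + 211.93.0.0/16 (H2) depth=16
  + 163.80.73.64/28 (H0) depth=28
  Q 163.80.73.64: descend 1010001101010000010010010100 ; hops seen [H1,H1,H2,H0,H0] ; pick H0
  Q 163.80.73.34: descend 1010001101010000010010010 ; hops seen [H1,H1,H2,H0] ; pick H0
  Q 163.80.73.67: descend 1010001101010000010010010100 ; hops seen [H1,H1,H2,H0,H0] ; pick H0

== LOOKUPS ==
["no-route","H0","H0","no-route","H2","H0","no-route","H1","H2","H0","H0","H0"]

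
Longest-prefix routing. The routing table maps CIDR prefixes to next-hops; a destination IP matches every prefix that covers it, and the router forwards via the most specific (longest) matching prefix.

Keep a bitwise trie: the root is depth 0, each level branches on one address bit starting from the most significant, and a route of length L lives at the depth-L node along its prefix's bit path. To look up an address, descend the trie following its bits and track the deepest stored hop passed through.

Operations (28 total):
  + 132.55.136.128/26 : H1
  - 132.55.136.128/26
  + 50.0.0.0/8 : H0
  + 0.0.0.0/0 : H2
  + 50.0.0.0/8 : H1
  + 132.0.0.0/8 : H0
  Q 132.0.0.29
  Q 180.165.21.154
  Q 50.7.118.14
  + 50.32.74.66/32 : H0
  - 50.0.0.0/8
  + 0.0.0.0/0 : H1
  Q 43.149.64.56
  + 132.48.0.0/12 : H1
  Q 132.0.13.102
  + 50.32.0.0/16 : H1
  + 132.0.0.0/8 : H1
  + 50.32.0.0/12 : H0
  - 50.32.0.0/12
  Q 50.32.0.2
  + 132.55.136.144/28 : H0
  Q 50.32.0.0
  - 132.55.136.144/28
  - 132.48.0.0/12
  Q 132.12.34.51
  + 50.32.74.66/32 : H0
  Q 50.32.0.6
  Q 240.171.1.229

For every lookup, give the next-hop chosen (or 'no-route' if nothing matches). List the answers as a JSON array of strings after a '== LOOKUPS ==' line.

Process each operation:
  + 132.55.136.128/26 (H1) depth=26
  - 132.55.136.128/26 clear@26
  + 50.0.0.0/8 (H0) depth=8
  + 0.0.0.0/0 (H2) depth=0
  + 50.0.0.0/8 (H1) depth=8
  + 132.0.0.0/8 (H0) depth=8
  Q 132.0.0.29: descend 1000010000 ; hops seen [H2,H0] ; pick H0
  Q 180.165.21.154: descend 10 ; hops seen [H2] ; pick H2
  Q 50.7.118.14: descend 00110010 ; hops seen [H2,H1] ; pick H1
  + 50.32.74.66/32 (H0) depth=32
  - 50.0.0.0/8 clear@8
  + 0.0.0.0/0 (H1) depth=0
  Q 43.149.64.56: descend 001 ; hops seen [H1] ; pick H1
  + 132.48.0.0/12 (H1) depth=12
  Q 132.0.13.102: descend 1000010000 ; hops seen [H1,H0] ; pick H0
  + 50.32.0.0/16 (H1) depth=16
  + 132.0.0.0/8 (H1) depth=8
  + 50.32.0.0/12 (H0) depth=12
  - 50.32.0.0/12 clear@12
  Q 50.32.0.2: descend 00110010001000000 ; hops seen [H1,H1] ; pick H1
  + 132.55.136.144/28 (H0) depth=28
  Q 50.32.0.0: descend 00110010001000000 ; hops seen [H1,H1] ; pick H1
  - 132.55.136.144/28 clear@28
  - 132.48.0.0/12 clear@12
  Q 132.12.34.51: descend 1000010000 ; hops seen [H1,H1] ; pick H1
  + 50.32.74.66/32 (H0) depth=32
  Q 50.32.0.6: descend 00110010001000000 ; hops seen [H1,H1] ; pick H1
  Q 240.171.1.229: descend 1 ; hops seen [H1] ; pick H1

== LOOKUPS ==
["H0","H2","H1","H1","H0","H1","H1","H1","H1","H1"]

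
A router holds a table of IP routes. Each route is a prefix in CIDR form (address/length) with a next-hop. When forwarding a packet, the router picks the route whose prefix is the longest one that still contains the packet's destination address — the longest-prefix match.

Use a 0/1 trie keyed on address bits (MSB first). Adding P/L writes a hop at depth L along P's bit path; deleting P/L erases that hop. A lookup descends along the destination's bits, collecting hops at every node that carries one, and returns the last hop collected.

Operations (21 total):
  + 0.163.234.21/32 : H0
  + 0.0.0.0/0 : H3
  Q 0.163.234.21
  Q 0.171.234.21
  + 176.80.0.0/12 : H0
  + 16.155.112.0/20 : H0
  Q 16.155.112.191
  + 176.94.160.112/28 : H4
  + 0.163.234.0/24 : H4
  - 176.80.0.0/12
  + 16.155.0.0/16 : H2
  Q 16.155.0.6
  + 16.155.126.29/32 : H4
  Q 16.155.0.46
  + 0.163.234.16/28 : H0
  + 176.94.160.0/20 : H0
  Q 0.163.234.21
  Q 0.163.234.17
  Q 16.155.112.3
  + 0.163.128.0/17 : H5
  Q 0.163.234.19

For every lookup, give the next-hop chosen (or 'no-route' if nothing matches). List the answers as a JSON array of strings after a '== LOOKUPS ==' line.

Trace:
  add 0.163.234.21/32 -> H0 at depth 32
  add 0.0.0.0/0 -> H3 at depth 0
  lookup 0.163.234.21: bits 00000000101000111110101000010101 walk d0:H3→d1:-→d2:-→d3:-→d4:-→d5:-→d6:-→d7:-→d8:-→d9:-→d10:-→d11:-→d12:-→d13:-→d14:-→d15:-→d16:-→d17:-→d18:-→d19:-→d20:-→d21:-→d22:-→d23:-→d24:-→d25:-→d26:-→d27:-→d28:-→d29:-→d30:-→d31:-→d32:H0 -> H0
  lookup 0.171.234.21: bits 000000001010 walk d0:H3→d1:-→d2:-→d3:-→d4:-→d5:-→d6:-→d7:-→d8:-→d9:-→d10:-→d11:-→d12:- -> H3
  add 176.80.0.0/12 -> H0 at depth 12
  add 16.155.112.0/20 -> H0 at depth 20
  lookup 16.155.112.191: bits 00010000100110110111 walk d0:H3→d1:-→d2:-→d3:-→d4:-→d5:-→d6:-→d7:-→d8:-→d9:-→d10:-→d11:-→d12:-→d13:-→d14:-→d15:-→d16:-→d17:-→d18:-→d19:-→d20:H0 -> H0
  add 176.94.160.112/28 -> H4 at depth 28
  add 0.163.234.0/24 -> H4 at depth 24
  del 176.80.0.0/12 (clear depth 12)
  add 16.155.0.0/16 -> H2 at depth 16
  lookup 16.155.0.6: bits 00010000100110110 walk d0:H3→d1:-→d2:-→d3:-→d4:-→d5:-→d6:-→d7:-→d8:-→d9:-→d10:-→d11:-→d12:-→d13:-→d14:-→d15:-→d16:H2→d17:- -> H2
  add 16.155.126.29/32 -> H4 at depth 32
  lookup 16.155.0.46: bits 00010000100110110 walk d0:H3→d1:-→d2:-→d3:-→d4:-→d5:-→d6:-→d7:-→d8:-→d9:-→d10:-→d11:-→d12:-→d13:-→d14:-→d15:-→d16:H2→d17:- -> H2
  add 0.163.234.16/28 -> H0 at depth 28
  add 176.94.160.0/20 -> H0 at depth 20
  lookup 0.163.234.21: bits 00000000101000111110101000010101 walk d0:H3→d1:-→d2:-→d3:-→d4:-→d5:-→d6:-→d7:-→d8:-→d9:-→d10:-→d11:-→d12:-→d13:-→d14:-→d15:-→d16:-→d17:-→d18:-→d19:-→d20:-→d21:-→d22:-→d23:-→d24:H4→d25:-→d26:-→d27:-→d28:H0→d29:-→d30:-→d31:-→d32:H0 -> H0
  lookup 0.163.234.17: bits 00000000101000111110101000010 walk d0:H3→d1:-→d2:-→d3:-→d4:-→d5:-→d6:-→d7:-→d8:-→d9:-→d10:-→d11:-→d12:-→d13:-→d14:-→d15:-→d16:-→d17:-→d18:-→d19:-→d20:-→d21:-→d22:-→d23:-→d24:H4→d25:-→d26:-→d27:-→d28:H0→d29:- -> H0
  lookup 16.155.112.3: bits 00010000100110110111 walk d0:H3→d1:-→d2:-→d3:-→d4:-→d5:-→d6:-→d7:-→d8:-→d9:-→d10:-→d11:-→d12:-→d13:-→d14:-→d15:-→d16:H2→d17:-→d18:-→d19:-→d20:H0 -> H0
  add 0.163.128.0/17 -> H5 at depth 17
  lookup 0.163.234.19: bits 00000000101000111110101000010 walk d0:H3→d1:-→d2:-→d3:-→d4:-→d5:-→d6:-→d7:-→d8:-→d9:-→d10:-→d11:-→d12:-→d13:-→d14:-→d15:-→d16:-→d17:H5→d18:-→d19:-→d20:-→d21:-→d22:-→d23:-→d24:H4→d25:-→d26:-→d27:-→d28:H0→d29:- -> H0

== LOOKUPS ==
["H0","H3","H0","H2","H2","H0","H0","H0","H0"]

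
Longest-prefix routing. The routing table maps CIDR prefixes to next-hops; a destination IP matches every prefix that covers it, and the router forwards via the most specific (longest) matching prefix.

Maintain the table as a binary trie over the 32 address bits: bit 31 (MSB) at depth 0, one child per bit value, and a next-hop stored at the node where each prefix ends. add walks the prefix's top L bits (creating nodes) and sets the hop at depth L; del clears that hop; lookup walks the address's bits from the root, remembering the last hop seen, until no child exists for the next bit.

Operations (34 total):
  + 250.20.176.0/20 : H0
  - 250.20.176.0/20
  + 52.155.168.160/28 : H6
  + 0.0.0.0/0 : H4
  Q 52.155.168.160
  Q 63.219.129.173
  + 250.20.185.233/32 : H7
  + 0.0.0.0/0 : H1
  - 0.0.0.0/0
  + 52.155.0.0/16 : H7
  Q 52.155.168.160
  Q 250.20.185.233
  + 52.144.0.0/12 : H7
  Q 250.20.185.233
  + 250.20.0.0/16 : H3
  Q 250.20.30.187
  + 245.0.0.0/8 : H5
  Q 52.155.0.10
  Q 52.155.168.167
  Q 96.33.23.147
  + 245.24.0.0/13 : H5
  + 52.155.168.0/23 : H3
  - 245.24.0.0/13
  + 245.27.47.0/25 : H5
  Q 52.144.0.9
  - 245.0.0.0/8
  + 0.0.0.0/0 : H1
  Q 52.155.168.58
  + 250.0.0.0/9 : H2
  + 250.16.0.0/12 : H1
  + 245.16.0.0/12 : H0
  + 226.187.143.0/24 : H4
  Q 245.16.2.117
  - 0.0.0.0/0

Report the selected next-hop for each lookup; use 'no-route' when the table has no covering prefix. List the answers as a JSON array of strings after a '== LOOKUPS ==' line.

Process each operation:
  + 250.20.176.0/20 (H0) depth=20
  - 250.20.176.0/20 clear@20
  + 52.155.168.160/28 (H6) depth=28
  + 0.0.0.0/0 (H4) depth=0
  ? 52.155.168.160  path d0:H4→d1:-→d2:-→d3:-→d4:-→d5:-→d6:-→d7:-→d8:-→d9:-→d10:-→d11:-→d12:-→d13:-→d14:-→d15:-→d16:-→d17:-→d18:-→d19:-→d20:-→d21:-→d22:-→d23:-→d24:-→d25:-→d26:-→d27:-→d28:H6  best=H6
  ? 63.219.129.173  path d0:H4→d1:-→d2:-→d3:-→d4:-  best=H4
  + 250.20.185.233/32 (H7) depth=32
  + 0.0.0.0/0 (H1) depth=0
  - 0.0.0.0/0 clear@0
  + 52.155.0.0/16 (H7) depth=16
  ? 52.155.168.160  path d0:-→d1:-→d2:-→d3:-→d4:-→d5:-→d6:-→d7:-→d8:-→d9:-→d10:-→d11:-→d12:-→d13:-→d14:-→d15:-→d16:H7→d17:-→d18:-→d19:-→d20:-→d21:-→d22:-→d23:-→d24:-→d25:-→d26:-→d27:-→d28:H6  best=H6
  ? 250.20.185.233  path d0:-→d1:-→d2:-→d3:-→d4:-→d5:-→d6:-→d7:-→d8:-→d9:-→d10:-→d11:-→d12:-→d13:-→d14:-→d15:-→d16:-→d17:-→d18:-→d19:-→d20:-→d21:-→d22:-→d23:-→d24:-→d25:-→d26:-→d27:-→d28:-→d29:-→d30:-→d31:-→d32:H7  best=H7
  + 52.144.0.0/12 (H7) depth=12
  ? 250.20.185.233  path d0:-→d1:-→d2:-→d3:-→d4:-→d5:-→d6:-→d7:-→d8:-→d9:-→d10:-→d11:-→d12:-→d13:-→d14:-→d15:-→d16:-→d17:-→d18:-→d19:-→d20:-→d21:-→d22:-→d23:-→d24:-→d25:-→d26:-→d27:-→d28:-→d29:-→d30:-→d31:-→d32:H7  best=H7
  + 250.20.0.0/16 (H3) depth=16
  ? 250.20.30.187  path d0:-→d1:-→d2:-→d3:-→d4:-→d5:-→d6:-→d7:-→d8:-→d9:-→d10:-→d11:-→d12:-→d13:-→d14:-→d15:-→d16:H3  best=H3
  + 245.0.0.0/8 (H5) depth=8
  ? 52.155.0.10  path d0:-→d1:-→d2:-→d3:-→d4:-→d5:-→d6:-→d7:-→d8:-→d9:-→d10:-→d11:-→d12:H7→d13:-→d14:-→d15:-→d16:H7  best=H7
  ? 52.155.168.167  path d0:-→d1:-→d2:-→d3:-→d4:-→d5:-→d6:-→d7:-→d8:-→d9:-→d10:-→d11:-→d12:H7→d13:-→d14:-→d15:-→d16:H7→d17:-→d18:-→d19:-→d20:-→d21:-→d22:-→d23:-→d24:-→d25:-→d26:-→d27:-→d28:H6  best=H6
  ? 96.33.23.147  path d0:-→d1:-  best=no-route
  + 245.24.0.0/13 (H5) depth=13
  + 52.155.168.0/23 (H3) depth=23
  - 245.24.0.0/13 clear@13
  + 245.27.47.0/25 (H5) depth=25
  ? 52.144.0.9  path d0:-→d1:-→d2:-→d3:-→d4:-→d5:-→d6:-→d7:-→d8:-→d9:-→d10:-→d11:-→d12:H7  best=H7
  - 245.0.0.0/8 clear@8
  + 0.0.0.0/0 (H1) depth=0
  ? 52.155.168.58  path d0:H1→d1:-→d2:-→d3:-→d4:-→d5:-→d6:-→d7:-→d8:-→d9:-→d10:-→d11:-→d12:H7→d13:-→d14:-→d15:-→d16:H7→d17:-→d18:-→d19:-→d20:-→d21:-→d22:-→d23:H3→d24:-  best=H3
  + 250.0.0.0/9 (H2) depth=9
  + 250.16.0.0/12 (H1) depth=12
  + 245.16.0.0/12 (H0) depth=12
  + 226.187.143.0/24 (H4) depth=24
  ? 245.16.2.117  path d0:H1→d1:-→d2:-→d3:-→d4:-→d5:-→d6:-→d7:-→d8:-→d9:-→d10:-→d11:-→d12:H0  best=H0
  - 0.0.0.0/0 clear@0

== LOOKUPS ==
["H6","H4","H6","H7","H7","H3","H7","H6","no-route","H7","H3","H0"]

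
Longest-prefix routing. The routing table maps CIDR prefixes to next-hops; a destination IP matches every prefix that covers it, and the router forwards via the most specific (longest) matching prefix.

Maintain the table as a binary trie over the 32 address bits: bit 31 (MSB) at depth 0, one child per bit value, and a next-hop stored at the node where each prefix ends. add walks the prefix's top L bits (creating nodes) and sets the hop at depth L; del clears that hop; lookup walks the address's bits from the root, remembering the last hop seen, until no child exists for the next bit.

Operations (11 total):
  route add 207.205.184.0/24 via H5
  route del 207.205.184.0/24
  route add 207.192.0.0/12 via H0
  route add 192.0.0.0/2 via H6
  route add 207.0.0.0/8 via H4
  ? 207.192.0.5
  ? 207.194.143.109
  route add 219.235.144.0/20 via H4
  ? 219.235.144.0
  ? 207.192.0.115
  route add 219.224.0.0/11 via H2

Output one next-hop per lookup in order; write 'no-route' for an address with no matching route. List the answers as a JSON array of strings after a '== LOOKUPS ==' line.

Trace:
  add 207.205.184.0/24 -> H5 at depth 24
  del 207.205.184.0/24 (clear depth 24)
  add 207.192.0.0/12 -> H0 at depth 12
  add 192.0.0.0/2 -> H6 at depth 2
  add 207.0.0.0/8 -> H4 at depth 8
  lookup 207.192.0.5: bits 110011111100 walk d0:-→d1:-→d2:H6→d3:-→d4:-→d5:-→d6:-→d7:-→d8:H4→d9:-→d10:-→d11:-→d12:H0 -> H0
  lookup 207.194.143.109: bits 110011111100 walk d0:-→d1:-→d2:H6→d3:-→d4:-→d5:-→d6:-→d7:-→d8:H4→d9:-→d10:-→d11:-→d12:H0 -> H0
  add 219.235.144.0/20 -> H4 at depth 20
  lookup 219.235.144.0: bits 11011011111010111001 walk d0:-→d1:-→d2:H6→d3:-→d4:-→d5:-→d6:-→d7:-→d8:-→d9:-→d10:-→d11:-→d12:-→d13:-→d14:-→d15:-→d16:-→d17:-→d18:-→d19:-→d20:H4 -> H4
  lookup 207.192.0.115: bits 110011111100 walk d0:-→d1:-→d2:H6→d3:-→d4:-→d5:-→d6:-→d7:-→d8:H4→d9:-→d10:-→d11:-→d12:H0 -> H0
  add 219.224.0.0/11 -> H2 at depth 11

== LOOKUPS ==
["H0","H0","H4","H0"]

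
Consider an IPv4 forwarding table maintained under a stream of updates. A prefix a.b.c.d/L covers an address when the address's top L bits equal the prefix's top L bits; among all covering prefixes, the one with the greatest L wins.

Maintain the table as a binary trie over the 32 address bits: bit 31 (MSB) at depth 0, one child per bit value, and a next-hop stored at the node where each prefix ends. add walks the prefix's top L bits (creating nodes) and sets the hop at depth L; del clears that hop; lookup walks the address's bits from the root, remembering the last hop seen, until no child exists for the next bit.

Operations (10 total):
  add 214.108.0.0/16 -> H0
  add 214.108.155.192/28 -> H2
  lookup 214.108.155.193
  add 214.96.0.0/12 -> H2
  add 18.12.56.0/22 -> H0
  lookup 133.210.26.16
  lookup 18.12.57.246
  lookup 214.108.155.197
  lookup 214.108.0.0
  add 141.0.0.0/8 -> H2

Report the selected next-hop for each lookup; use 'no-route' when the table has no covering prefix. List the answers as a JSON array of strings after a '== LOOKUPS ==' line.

Trace:
  + 214.108.0.0/16 (H0) depth=16
  + 214.108.155.192/28 (H2) depth=28
  ? 214.108.155.193  path d0:-→d1:-→d2:-→d3:-→d4:-→d5:-→d6:-→d7:-→d8:-→d9:-→d10:-→d11:-→d12:-→d13:-→d14:-→d15:-→d16:H0→d17:-→d18:-→d19:-→d20:-→d21:-→d22:-→d23:-→d24:-→d25:-→d26:-→d27:-→d28:H2  best=H2
  + 214.96.0.0/12 (H2) depth=12
  + 18.12.56.0/22 (H0) depth=22
  ? 133.210.26.16  path d0:-→d1:-  best=no-route
  ? 18.12.57.246  path d0:-→d1:-→d2:-→d3:-→d4:-→d5:-→d6:-→d7:-→d8:-→d9:-→d10:-→d11:-→d12:-→d13:-→d14:-→d15:-→d16:-→d17:-→d18:-→d19:-→d20:-→d21:-→d22:H0  best=H0
  ? 214.108.155.197  path d0:-→d1:-→d2:-→d3:-→d4:-→d5:-→d6:-→d7:-→d8:-→d9:-→d10:-→d11:-→d12:H2→d13:-→d14:-→d15:-→d16:H0→d17:-→d18:-→d19:-→d20:-→d21:-→d22:-→d23:-→d24:-→d25:-→d26:-→d27:-→d28:H2  best=H2
  ? 214.108.0.0  path d0:-→d1:-→d2:-→d3:-→d4:-→d5:-→d6:-→d7:-→d8:-→d9:-→d10:-→d11:-→d12:H2→d13:-→d14:-→d15:-→d16:H0  best=H0
  + 141.0.0.0/8 (H2) depth=8

== LOOKUPS ==
["H2","no-route","H0","H2","H0"]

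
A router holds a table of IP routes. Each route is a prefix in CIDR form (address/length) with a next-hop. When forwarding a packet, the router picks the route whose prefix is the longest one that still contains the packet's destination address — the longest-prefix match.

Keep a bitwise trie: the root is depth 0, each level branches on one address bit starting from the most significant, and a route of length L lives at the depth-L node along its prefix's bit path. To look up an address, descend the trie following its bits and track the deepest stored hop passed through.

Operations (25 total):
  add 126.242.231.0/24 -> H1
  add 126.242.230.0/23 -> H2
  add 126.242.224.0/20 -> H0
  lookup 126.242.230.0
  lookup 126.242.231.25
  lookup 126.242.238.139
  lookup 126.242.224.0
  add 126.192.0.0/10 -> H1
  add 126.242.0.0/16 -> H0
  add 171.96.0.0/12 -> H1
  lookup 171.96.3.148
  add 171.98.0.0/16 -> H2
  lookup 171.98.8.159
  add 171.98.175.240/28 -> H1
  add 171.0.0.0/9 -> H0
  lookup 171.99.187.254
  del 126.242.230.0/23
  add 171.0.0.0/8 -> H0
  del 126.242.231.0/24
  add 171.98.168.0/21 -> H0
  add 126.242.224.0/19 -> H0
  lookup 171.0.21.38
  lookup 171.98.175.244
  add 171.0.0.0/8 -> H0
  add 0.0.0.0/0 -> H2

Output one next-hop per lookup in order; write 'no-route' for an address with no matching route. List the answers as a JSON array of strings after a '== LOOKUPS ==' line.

Process each operation:
  add 126.242.231.0/24 -> H1 at depth 24
  add 126.242.230.0/23 -> H2 at depth 23
  add 126.242.224.0/20 -> H0 at depth 20
  ? 126.242.230.0  path d0:-→d1:-→d2:-→d3:-→d4:-→d5:-→d6:-→d7:-→d8:-→d9:-→d10:-→d11:-→d12:-→d13:-→d14:-→d15:-→d16:-→d17:-→d18:-→d19:-→d20:H0→d21:-→d22:-→d23:H2  best=H2
  ? 126.242.231.25  path d0:-→d1:-→d2:-→d3:-→d4:-→d5:-→d6:-→d7:-→d8:-→d9:-→d10:-→d11:-→d12:-→d13:-→d14:-→d15:-→d16:-→d17:-→d18:-→d19:-→d20:H0→d21:-→d22:-→d23:H2→d24:H1  best=H1
  ? 126.242.238.139  path d0:-→d1:-→d2:-→d3:-→d4:-→d5:-→d6:-→d7:-→d8:-→d9:-→d10:-→d11:-→d12:-→d13:-→d14:-→d15:-→d16:-→d17:-→d18:-→d19:-→d20:H0  best=H0
  ? 126.242.224.0  path d0:-→d1:-→d2:-→d3:-→d4:-→d5:-→d6:-→d7:-→d8:-→d9:-→d10:-→d11:-→d12:-→d13:-→d14:-→d15:-→d16:-→d17:-→d18:-→d19:-→d20:H0→d21:-  best=H0
  add 126.192.0.0/10 -> H1 at depth 10
  add 126.242.0.0/16 -> H0 at depth 16
  add 171.96.0.0/12 -> H1 at depth 12
  ? 171.96.3.148  path d0:-→d1:-→d2:-→d3:-→d4:-→d5:-→d6:-→d7:-→d8:-→d9:-→d10:-→d11:-→d12:H1  best=H1
  add 171.98.0.0/16 -> H2 at depth 16
  ? 171.98.8.159  path d0:-→d1:-→d2:-→d3:-→d4:-→d5:-→d6:-→d7:-→d8:-→d9:-→d10:-→d11:-→d12:H1→d13:-→d14:-→d15:-→d16:H2  best=H2
  add 171.98.175.240/28 -> H1 at depth 28
  add 171.0.0.0/9 -> H0 at depth 9
  ? 171.99.187.254  path d0:-→d1:-→d2:-→d3:-→d4:-→d5:-→d6:-→d7:-→d8:-→d9:H0→d10:-→d11:-→d12:H1→d13:-→d14:-→d15:-  best=H1
  del 126.242.230.0/23 (clear depth 23)
  add 171.0.0.0/8 -> H0 at depth 8
  del 126.242.231.0/24 (clear depth 24)
  add 171.98.168.0/21 -> H0 at depth 21
  add 126.242.224.0/19 -> H0 at depth 19
  ? 171.0.21.38  path d0:-→d1:-→d2:-→d3:-→d4:-→d5:-→d6:-→d7:-→d8:H0→d9:H0  best=H0
  ? 171.98.175.244  path d0:-→d1:-→d2:-→d3:-→d4:-→d5:-→d6:-→d7:-→d8:H0→d9:H0→d10:-→d11:-→d12:H1→d13:-→d14:-→d15:-→d16:H2→d17:-→d18:-→d19:-→d20:-→d21:H0→d22:-→d23:-→d24:-→d25:-→d26:-→d27:-→d28:H1  best=H1
  add 171.0.0.0/8 -> H0 at depth 8
  add 0.0.0.0/0 -> H2 at depth 0

== LOOKUPS ==
["H2","H1","H0","H0","H1","H2","H1","H0","H1"]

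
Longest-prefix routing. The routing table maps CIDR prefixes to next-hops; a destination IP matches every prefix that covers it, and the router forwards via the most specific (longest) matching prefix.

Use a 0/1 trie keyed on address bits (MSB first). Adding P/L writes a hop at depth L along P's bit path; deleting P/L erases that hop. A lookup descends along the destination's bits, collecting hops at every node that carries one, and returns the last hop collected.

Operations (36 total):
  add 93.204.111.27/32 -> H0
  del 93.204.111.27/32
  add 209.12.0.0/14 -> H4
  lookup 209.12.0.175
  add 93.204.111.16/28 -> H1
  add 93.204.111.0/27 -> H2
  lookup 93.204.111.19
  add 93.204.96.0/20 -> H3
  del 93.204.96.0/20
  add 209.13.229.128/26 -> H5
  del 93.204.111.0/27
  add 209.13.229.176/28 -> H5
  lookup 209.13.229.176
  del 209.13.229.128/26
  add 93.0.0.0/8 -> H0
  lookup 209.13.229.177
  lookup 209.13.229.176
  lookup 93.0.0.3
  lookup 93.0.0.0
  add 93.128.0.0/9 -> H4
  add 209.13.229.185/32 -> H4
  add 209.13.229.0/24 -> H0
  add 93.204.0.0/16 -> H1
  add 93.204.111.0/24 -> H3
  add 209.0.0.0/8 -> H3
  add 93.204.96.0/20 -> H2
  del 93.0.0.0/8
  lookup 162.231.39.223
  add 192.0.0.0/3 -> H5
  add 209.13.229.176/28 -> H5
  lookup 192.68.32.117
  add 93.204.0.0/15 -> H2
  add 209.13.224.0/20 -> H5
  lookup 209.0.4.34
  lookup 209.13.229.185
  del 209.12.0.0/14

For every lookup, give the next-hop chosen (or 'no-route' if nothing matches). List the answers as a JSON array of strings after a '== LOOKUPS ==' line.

Trace:
  add 93.204.111.27/32 -> H0 at depth 32
  del 93.204.111.27/32 (clear depth 32)
  add 209.12.0.0/14 -> H4 at depth 14
  lookup 209.12.0.175: bits 11010001000011 walk d0:-→d1:-→d2:-→d3:-→d4:-→d5:-→d6:-→d7:-→d8:-→d9:-→d10:-→d11:-→d12:-→d13:-→d14:H4 -> H4
  add 93.204.111.16/28 -> H1 at depth 28
  add 93.204.111.0/27 -> H2 at depth 27
  lookup 93.204.111.19: bits 0101110111001100011011110001 walk d0:-→d1:-→d2:-→d3:-→d4:-→d5:-→d6:-→d7:-→d8:-→d9:-→d10:-→d11:-→d12:-→d13:-→d14:-→d15:-→d16:-→d17:-→d18:-→d19:-→d20:-→d21:-→d22:-→d23:-→d24:-→d25:-→d26:-→d27:H2→d28:H1 -> H1
  add 93.204.96.0/20 -> H3 at depth 20
  del 93.204.96.0/20 (clear depth 20)
  add 209.13.229.128/26 -> H5 at depth 26
  del 93.204.111.0/27 (clear depth 27)
  add 209.13.229.176/28 -> H5 at depth 28
  lookup 209.13.229.176: bits 1101000100001101111001011011 walk d0:-→d1:-→d2:-→d3:-→d4:-→d5:-→d6:-→d7:-→d8:-→d9:-→d10:-→d11:-→d12:-→d13:-→d14:H4→d15:-→d16:-→d17:-→d18:-→d19:-→d20:-→d21:-→d22:-→d23:-→d24:-→d25:-→d26:H5→d27:-→d28:H5 -> H5
  del 209.13.229.128/26 (clear depth 26)
  add 93.0.0.0/8 -> H0 at depth 8
  lookup 209.13.229.177: bits 1101000100001101111001011011 walk d0:-→d1:-→d2:-→d3:-→d4:-→d5:-→d6:-→d7:-→d8:-→d9:-→d10:-→d11:-→d12:-→d13:-→d14:H4→d15:-→d16:-→d17:-→d18:-→d19:-→d20:-→d21:-→d22:-→d23:-→d24:-→d25:-→d26:-→d27:-→d28:H5 -> H5
  lookup 209.13.229.176: bits 1101000100001101111001011011 walk d0:-→d1:-→d2:-→d3:-→d4:-→d5:-→d6:-→d7:-→d8:-→d9:-→d10:-→d11:-→d12:-→d13:-→d14:H4→d15:-→d16:-→d17:-→d18:-→d19:-→d20:-→d21:-→d22:-→d23:-→d24:-→d25:-→d26:-→d27:-→d28:H5 -> H5
  lookup 93.0.0.3: bits 01011101 walk d0:-→d1:-→d2:-→d3:-→d4:-→d5:-→d6:-→d7:-→d8:H0 -> H0
  lookup 93.0.0.0: bits 01011101 walk d0:-→d1:-→d2:-→d3:-→d4:-→d5:-→d6:-→d7:-→d8:H0 -> H0
  add 93.128.0.0/9 -> H4 at depth 9
  add 209.13.229.185/32 -> H4 at depth 32
  add 209.13.229.0/24 -> H0 at depth 24
  add 93.204.0.0/16 -> H1 at depth 16
  add 93.204.111.0/24 -> H3 at depth 24
  add 209.0.0.0/8 -> H3 at depth 8
  add 93.204.96.0/20 -> H2 at depth 20
  del 93.0.0.0/8 (clear depth 8)
  lookup 162.231.39.223: bits 1 walk d0:-→d1:- -> no-route
  add 192.0.0.0/3 -> H5 at depth 3
  add 209.13.229.176/28 -> H5 at depth 28
  lookup 192.68.32.117: bits 110 walk d0:-→d1:-→d2:-→d3:H5 -> H5
  add 93.204.0.0/15 -> H2 at depth 15
  add 209.13.224.0/20 -> H5 at depth 20
  lookup 209.0.4.34: bits 110100010000 walk d0:-→d1:-→d2:-→d3:H5→d4:-→d5:-→d6:-→d7:-→d8:H3→d9:-→d10:-→d11:-→d12:- -> H3
  lookup 209.13.229.185: bits 11010001000011011110010110111001 walk d0:-→d1:-→d2:-→d3:H5→d4:-→d5:-→d6:-→d7:-→d8:H3→d9:-→d10:-→d11:-→d12:-→d13:-→d14:H4→d15:-→d16:-→d17:-→d18:-→d19:-→d20:H5→d21:-→d22:-→d23:-→d24:H0→d25:-→d26:-→d27:-→d28:H5→d29:-→d30:-→d31:-→d32:H4 -> H4
  del 209.12.0.0/14 (clear depth 14)

== LOOKUPS ==
["H4","H1","H5","H5","H5","H0","H0","no-route","H5","H3","H4"]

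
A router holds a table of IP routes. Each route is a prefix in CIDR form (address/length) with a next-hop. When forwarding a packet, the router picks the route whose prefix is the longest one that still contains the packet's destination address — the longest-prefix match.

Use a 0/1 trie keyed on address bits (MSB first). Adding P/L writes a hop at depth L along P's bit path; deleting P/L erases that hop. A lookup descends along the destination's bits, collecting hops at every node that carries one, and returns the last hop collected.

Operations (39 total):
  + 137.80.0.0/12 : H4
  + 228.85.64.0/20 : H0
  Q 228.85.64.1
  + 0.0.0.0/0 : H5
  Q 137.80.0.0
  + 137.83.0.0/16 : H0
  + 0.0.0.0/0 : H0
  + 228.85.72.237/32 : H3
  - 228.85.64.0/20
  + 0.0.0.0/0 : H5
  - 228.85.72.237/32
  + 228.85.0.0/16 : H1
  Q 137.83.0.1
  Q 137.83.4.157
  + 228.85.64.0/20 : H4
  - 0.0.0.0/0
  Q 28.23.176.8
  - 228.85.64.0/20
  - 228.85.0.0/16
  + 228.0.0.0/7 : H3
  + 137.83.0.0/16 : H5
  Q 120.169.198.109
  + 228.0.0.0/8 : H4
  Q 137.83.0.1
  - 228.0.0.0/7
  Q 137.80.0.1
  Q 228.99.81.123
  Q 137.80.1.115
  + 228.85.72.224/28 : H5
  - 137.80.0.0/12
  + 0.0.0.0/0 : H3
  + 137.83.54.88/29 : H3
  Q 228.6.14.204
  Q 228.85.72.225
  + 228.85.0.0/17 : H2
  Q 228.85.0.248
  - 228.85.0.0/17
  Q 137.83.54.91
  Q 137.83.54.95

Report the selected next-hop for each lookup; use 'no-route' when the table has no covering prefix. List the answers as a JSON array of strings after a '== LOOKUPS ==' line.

Process each operation:
  add 137.80.0.0/12 -> H4 at depth 12
  add 228.85.64.0/20 -> H0 at depth 20
  ? 228.85.64.1  path d0:-→d1:-→d2:-→d3:-→d4:-→d5:-→d6:-→d7:-→d8:-→d9:-→d10:-→d11:-→d12:-→d13:-→d14:-→d15:-→d16:-→d17:-→d18:-→d19:-→d20:H0  best=H0
  add 0.0.0.0/0 -> H5 at depth 0
  ? 137.80.0.0  path d0:H5→d1:-→d2:-→d3:-→d4:-→d5:-→d6:-→d7:-→d8:-→d9:-→d10:-→d11:-→d12:H4  best=H4
  add 137.83.0.0/16 -> H0 at depth 16
  add 0.0.0.0/0 -> H0 at depth 0
  add 228.85.72.237/32 -> H3 at depth 32
  del 228.85.64.0/20 (clear depth 20)
  add 0.0.0.0/0 -> H5 at depth 0
  del 228.85.72.237/32 (clear depth 32)
  add 228.85.0.0/16 -> H1 at depth 16
  ? 137.83.0.1  path d0:H5→d1:-→d2:-→d3:-→d4:-→d5:-→d6:-→d7:-→d8:-→d9:-→d10:-→d11:-→d12:H4→d13:-→d14:-→d15:-→d16:H0  best=H0
  ? 137.83.4.157  path d0:H5→d1:-→d2:-→d3:-→d4:-→d5:-→d6:-→d7:-→d8:-→d9:-→d10:-→d11:-→d12:H4→d13:-→d14:-→d15:-→d16:H0  best=H0
  add 228.85.64.0/20 -> H4 at depth 20
  del 0.0.0.0/0 (clear depth 0)
  ? 28.23.176.8  path d0:-  best=no-route
  del 228.85.64.0/20 (clear depth 20)
  del 228.85.0.0/16 (clear depth 16)
  add 228.0.0.0/7 -> H3 at depth 7
  add 137.83.0.0/16 -> H5 at depth 16
  ? 120.169.198.109  path d0:-  best=no-route
  add 228.0.0.0/8 -> H4 at depth 8
  ? 137.83.0.1  path d0:-→d1:-→d2:-→d3:-→d4:-→d5:-→d6:-→d7:-→d8:-→d9:-→d10:-→d11:-→d12:H4→d13:-→d14:-→d15:-→d16:H5  best=H5
  del 228.0.0.0/7 (clear depth 7)
  ? 137.80.0.1  path d0:-→d1:-→d2:-→d3:-→d4:-→d5:-→d6:-→d7:-→d8:-→d9:-→d10:-→d11:-→d12:H4→d13:-→d14:-  best=H4
  ? 228.99.81.123  path d0:-→d1:-→d2:-→d3:-→d4:-→d5:-→d6:-→d7:-→d8:H4→d9:-→d10:-  best=H4
  ? 137.80.1.115  path d0:-→d1:-→d2:-→d3:-→d4:-→d5:-→d6:-→d7:-→d8:-→d9:-→d10:-→d11:-→d12:H4→d13:-→d14:-  best=H4
  add 228.85.72.224/28 -> H5 at depth 28
  del 137.80.0.0/12 (clear depth 12)
  add 0.0.0.0/0 -> H3 at depth 0
  add 137.83.54.88/29 -> H3 at depth 29
  ? 228.6.14.204  path d0:H3→d1:-→d2:-→d3:-→d4:-→d5:-→d6:-→d7:-→d8:H4→d9:-  best=H4
  ? 228.85.72.225  path d0:H3→d1:-→d2:-→d3:-→d4:-→d5:-→d6:-→d7:-→d8:H4→d9:-→d10:-→d11:-→d12:-→d13:-→d14:-→d15:-→d16:-→d17:-→d18:-→d19:-→d20:-→d21:-→d22:-→d23:-→d24:-→d25:-→d26:-→d27:-→d28:H5  best=H5
  add 228.85.0.0/17 -> H2 at depth 17
  ? 228.85.0.248  path d0:H3→d1:-→d2:-→d3:-→d4:-→d5:-→d6:-→d7:-→d8:H4→d9:-→d10:-→d11:-→d12:-→d13:-→d14:-→d15:-→d16:-→d17:H2  best=H2
  del 228.85.0.0/17 (clear depth 17)
  ? 137.83.54.91  path d0:H3→d1:-→d2:-→d3:-→d4:-→d5:-→d6:-→d7:-→d8:-→d9:-→d10:-→d11:-→d12:-→d13:-→d14:-→d15:-→d16:H5→d17:-→d18:-→d19:-→d20:-→d21:-→d22:-→d23:-→d24:-→d25:-→d26:-→d27:-→d28:-→d29:H3  best=H3
  ? 137.83.54.95  path d0:H3→d1:-→d2:-→d3:-→d4:-→d5:-→d6:-→d7:-→d8:-→d9:-→d10:-→d11:-→d12:-→d13:-→d14:-→d15:-→d16:H5→d17:-→d18:-→d19:-→d20:-→d21:-→d22:-→d23:-→d24:-→d25:-→d26:-→d27:-→d28:-→d29:H3  best=H3

== LOOKUPS ==
["H0","H4","H0","H0","no-route","no-route","H5","H4","H4","H4","H4","H5","H2","H3","H3"]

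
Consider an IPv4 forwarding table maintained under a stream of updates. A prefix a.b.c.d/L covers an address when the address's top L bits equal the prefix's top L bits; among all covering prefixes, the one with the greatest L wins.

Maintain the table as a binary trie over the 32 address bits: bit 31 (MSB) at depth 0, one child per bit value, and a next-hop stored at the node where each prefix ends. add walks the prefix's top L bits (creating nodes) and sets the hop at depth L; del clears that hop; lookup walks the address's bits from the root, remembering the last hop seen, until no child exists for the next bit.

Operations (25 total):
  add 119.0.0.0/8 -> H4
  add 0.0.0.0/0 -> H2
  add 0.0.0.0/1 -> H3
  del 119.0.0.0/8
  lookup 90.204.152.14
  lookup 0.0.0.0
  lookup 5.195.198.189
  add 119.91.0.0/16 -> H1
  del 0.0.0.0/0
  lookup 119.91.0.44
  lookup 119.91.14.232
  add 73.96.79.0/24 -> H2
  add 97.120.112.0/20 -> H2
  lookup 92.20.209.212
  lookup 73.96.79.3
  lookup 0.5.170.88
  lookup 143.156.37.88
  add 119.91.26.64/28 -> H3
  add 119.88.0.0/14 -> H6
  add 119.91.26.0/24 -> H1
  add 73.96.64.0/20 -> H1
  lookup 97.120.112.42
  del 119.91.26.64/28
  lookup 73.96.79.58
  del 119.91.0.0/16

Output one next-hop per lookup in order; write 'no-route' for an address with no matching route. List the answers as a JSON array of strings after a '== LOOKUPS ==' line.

Process each operation:
  add 119.0.0.0/8 -> H4 at depth 8
  add 0.0.0.0/0 -> H2 at depth 0
  add 0.0.0.0/1 -> H3 at depth 1
  - 119.0.0.0/8 clear@8
  ? 90.204.152.14  path d0:H2→d1:H3→d2:-  best=H3
  ? 0.0.0.0  path d0:H2→d1:H3  best=H3
  ? 5.195.198.189  path d0:H2→d1:H3  best=H3
  add 119.91.0.0/16 -> H1 at depth 16
  - 0.0.0.0/0 clear@0
  ? 119.91.0.44  path d0:-→d1:H3→d2:-→d3:-→d4:-→d5:-→d6:-→d7:-→d8:-→d9:-→d10:-→d11:-→d12:-→d13:-→d14:-→d15:-→d16:H1  best=H1
  ? 119.91.14.232  path d0:-→d1:H3→d2:-→d3:-→d4:-→d5:-→d6:-→d7:-→d8:-→d9:-→d10:-→d11:-→d12:-→d13:-→d14:-→d15:-→d16:H1  best=H1
  add 73.96.79.0/24 -> H2 at depth 24
  add 97.120.112.0/20 -> H2 at depth 20
  ? 92.20.209.212  path d0:-→d1:H3→d2:-→d3:-  best=H3
  ? 73.96.79.3  path d0:-→d1:H3→d2:-→d3:-→d4:-→d5:-→d6:-→d7:-→d8:-→d9:-→d10:-→d11:-→d12:-→d13:-→d14:-→d15:-→d16:-→d17:-→d18:-→d19:-→d20:-→d21:-→d22:-→d23:-→d24:H2  best=H2
  ? 0.5.170.88  path d0:-→d1:H3  best=H3
  ? 143.156.37.88  path d0:-  best=no-route
  add 119.91.26.64/28 -> H3 at depth 28
  add 119.88.0.0/14 -> H6 at depth 14
  add 119.91.26.0/24 -> H1 at depth 24
  add 73.96.64.0/20 -> H1 at depth 20
  ? 97.120.112.42  path d0:-→d1:H3→d2:-→d3:-→d4:-→d5:-→d6:-→d7:-→d8:-→d9:-→d10:-→d11:-→d12:-→d13:-→d14:-→d15:-→d16:-→d17:-→d18:-→d19:-→d20:H2  best=H2
  - 119.91.26.64/28 clear@28
  ? 73.96.79.58  path d0:-→d1:H3→d2:-→d3:-→d4:-→d5:-→d6:-→d7:-→d8:-→d9:-→d10:-→d11:-→d12:-→d13:-→d14:-→d15:-→d16:-→d17:-→d18:-→d19:-→d20:H1→d21:-→d22:-→d23:-→d24:H2  best=H2
  - 119.91.0.0/16 clear@16

== LOOKUPS ==
["H3","H3","H3","H1","H1","H3","H2","H3","no-route","H2","H2"]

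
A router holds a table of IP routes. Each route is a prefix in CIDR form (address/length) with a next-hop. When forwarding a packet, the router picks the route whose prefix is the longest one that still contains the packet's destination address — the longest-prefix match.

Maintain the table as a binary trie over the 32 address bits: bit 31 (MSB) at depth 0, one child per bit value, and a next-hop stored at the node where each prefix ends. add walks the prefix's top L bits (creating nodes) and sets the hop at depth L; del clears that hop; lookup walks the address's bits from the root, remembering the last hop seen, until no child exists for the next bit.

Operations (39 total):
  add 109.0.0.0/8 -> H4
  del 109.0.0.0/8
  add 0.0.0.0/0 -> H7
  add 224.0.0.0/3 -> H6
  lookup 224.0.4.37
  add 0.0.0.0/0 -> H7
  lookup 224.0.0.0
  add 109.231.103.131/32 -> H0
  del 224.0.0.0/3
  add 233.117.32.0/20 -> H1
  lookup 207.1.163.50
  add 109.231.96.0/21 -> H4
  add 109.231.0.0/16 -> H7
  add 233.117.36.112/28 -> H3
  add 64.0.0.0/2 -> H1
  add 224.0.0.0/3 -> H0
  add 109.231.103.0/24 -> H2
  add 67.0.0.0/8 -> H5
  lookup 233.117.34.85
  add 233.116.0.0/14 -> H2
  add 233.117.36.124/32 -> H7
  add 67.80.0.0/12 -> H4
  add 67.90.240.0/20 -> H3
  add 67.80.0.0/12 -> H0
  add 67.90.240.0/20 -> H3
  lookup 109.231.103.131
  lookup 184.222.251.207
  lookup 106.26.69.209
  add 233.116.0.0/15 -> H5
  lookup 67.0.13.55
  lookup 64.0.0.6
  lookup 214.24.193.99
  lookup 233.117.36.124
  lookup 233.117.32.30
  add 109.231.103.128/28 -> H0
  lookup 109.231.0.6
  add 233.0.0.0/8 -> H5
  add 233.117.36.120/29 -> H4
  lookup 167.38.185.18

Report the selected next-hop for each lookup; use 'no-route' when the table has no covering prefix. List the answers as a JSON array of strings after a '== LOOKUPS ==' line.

Trace:
  + 109.0.0.0/8 (H4) depth=8
  - 109.0.0.0/8 clear@8
  + 0.0.0.0/0 (H7) depth=0
  + 224.0.0.0/3 (H6) depth=3
  lookup 224.0.4.37: bits 111 walk d0:H7→d1:-→d2:-→d3:H6 -> H6
  + 0.0.0.0/0 (H7) depth=0
  lookup 224.0.0.0: bits 111 walk d0:H7→d1:-→d2:-→d3:H6 -> H6
  + 109.231.103.131/32 (H0) depth=32
  - 224.0.0.0/3 clear@3
  + 233.117.32.0/20 (H1) depth=20
  lookup 207.1.163.50: bits 11 walk d0:H7→d1:-→d2:- -> H7
  + 109.231.96.0/21 (H4) depth=21
  + 109.231.0.0/16 (H7) depth=16
  + 233.117.36.112/28 (H3) depth=28
  + 64.0.0.0/2 (H1) depth=2
  + 224.0.0.0/3 (H0) depth=3
  + 109.231.103.0/24 (H2) depth=24
  + 67.0.0.0/8 (H5) depth=8
  lookup 233.117.34.85: bits 111010010111010100100 walk d0:H7→d1:-→d2:-→d3:H0→d4:-→d5:-→d6:-→d7:-→d8:-→d9:-→d10:-→d11:-→d12:-→d13:-→d14:-→d15:-→d16:-→d17:-→d18:-→d19:-→d20:H1→d21:- -> H1
  + 233.116.0.0/14 (H2) depth=14
  + 233.117.36.124/32 (H7) depth=32
  + 67.80.0.0/12 (H4) depth=12
  + 67.90.240.0/20 (H3) depth=20
  + 67.80.0.0/12 (H0) depth=12
  + 67.90.240.0/20 (H3) depth=20
  lookup 109.231.103.131: bits 01101101111001110110011110000011 walk d0:H7→d1:-→d2:H1→d3:-→d4:-→d5:-→d6:-→d7:-→d8:-→d9:-→d10:-→d11:-→d12:-→d13:-→d14:-→d15:-→d16:H7→d17:-→d18:-→d19:-→d20:-→d21:H4→d22:-→d23:-→d24:H2→d25:-→d26:-→d27:-→d28:-→d29:-→d30:-→d31:-→d32:H0 -> H0
  lookup 184.222.251.207: bits 1 walk d0:H7→d1:- -> H7
  lookup 106.26.69.209: bits 01101 walk d0:H7→d1:-→d2:H1→d3:-→d4:-→d5:- -> H1
  + 233.116.0.0/15 (H5) depth=15
  lookup 67.0.13.55: bits 010000110 walk d0:H7→d1:-→d2:H1→d3:-→d4:-→d5:-→d6:-→d7:-→d8:H5→d9:- -> H5
  lookup 64.0.0.6: bits 010000 walk d0:H7→d1:-→d2:H1→d3:-→d4:-→d5:-→d6:- -> H1
  lookup 214.24.193.99: bits 11 walk d0:H7→d1:-→d2:- -> H7
  lookup 233.117.36.124: bits 11101001011101010010010001111100 walk d0:H7→d1:-→d2:-→d3:H0→d4:-→d5:-→d6:-→d7:-→d8:-→d9:-→d10:-→d11:-→d12:-→d13:-→d14:H2→d15:H5→d16:-→d17:-→d18:-→d19:-→d20:H1→d21:-→d22:-→d23:-→d24:-→d25:-→d26:-→d27:-→d28:H3→d29:-→d30:-→d31:-→d32:H7 -> H7
  lookup 233.117.32.30: bits 111010010111010100100 walk d0:H7→d1:-→d2:-→d3:H0→d4:-→d5:-→d6:-→d7:-→d8:-→d9:-→d10:-→d11:-→d12:-→d13:-→d14:H2→d15:H5→d16:-→d17:-→d18:-→d19:-→d20:H1→d21:- -> H1
  + 109.231.103.128/28 (H0) depth=28
  lookup 109.231.0.6: bits 01101101111001110 walk d0:H7→d1:-→d2:H1→d3:-→d4:-→d5:-→d6:-→d7:-→d8:-→d9:-→d10:-→d11:-→d12:-→d13:-→d14:-→d15:-→d16:H7→d17:- -> H7
  + 233.0.0.0/8 (H5) depth=8
  + 233.117.36.120/29 (H4) depth=29
  lookup 167.38.185.18: bits 1 walk d0:H7→d1:- -> H7

== LOOKUPS ==
["H6","H6","H7","H1","H0","H7","H1","H5","H1","H7","H7","H1","H7","H7"]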